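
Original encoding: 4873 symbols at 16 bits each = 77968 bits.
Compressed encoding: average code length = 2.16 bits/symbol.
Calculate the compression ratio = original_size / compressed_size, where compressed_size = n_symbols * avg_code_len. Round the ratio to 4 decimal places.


original_size = n_symbols * orig_bits = 4873 * 16 = 77968 bits
compressed_size = n_symbols * avg_code_len = 4873 * 2.16 = 10525.68 bits
ratio = original_size / compressed_size = 77968 / 10525.68 = 7.4074

Compression ratio = 7.4074


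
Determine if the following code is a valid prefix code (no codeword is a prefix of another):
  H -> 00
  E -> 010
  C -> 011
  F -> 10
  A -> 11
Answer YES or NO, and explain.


Checking each pair (does one codeword prefix another?):
  H='00' vs E='010': no prefix
  H='00' vs C='011': no prefix
  H='00' vs F='10': no prefix
  H='00' vs A='11': no prefix
  E='010' vs H='00': no prefix
  E='010' vs C='011': no prefix
  E='010' vs F='10': no prefix
  E='010' vs A='11': no prefix
  C='011' vs H='00': no prefix
  C='011' vs E='010': no prefix
  C='011' vs F='10': no prefix
  C='011' vs A='11': no prefix
  F='10' vs H='00': no prefix
  F='10' vs E='010': no prefix
  F='10' vs C='011': no prefix
  F='10' vs A='11': no prefix
  A='11' vs H='00': no prefix
  A='11' vs E='010': no prefix
  A='11' vs C='011': no prefix
  A='11' vs F='10': no prefix
No violation found over all pairs.

YES -- this is a valid prefix code. No codeword is a prefix of any other codeword.


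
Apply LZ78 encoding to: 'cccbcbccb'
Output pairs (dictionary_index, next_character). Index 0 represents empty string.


LZ78 encoding steps:
Dictionary: {0: ''}
Step 1: w='' (idx 0), next='c' -> output (0, 'c'), add 'c' as idx 1
Step 2: w='c' (idx 1), next='c' -> output (1, 'c'), add 'cc' as idx 2
Step 3: w='' (idx 0), next='b' -> output (0, 'b'), add 'b' as idx 3
Step 4: w='c' (idx 1), next='b' -> output (1, 'b'), add 'cb' as idx 4
Step 5: w='cc' (idx 2), next='b' -> output (2, 'b'), add 'ccb' as idx 5


Encoded: [(0, 'c'), (1, 'c'), (0, 'b'), (1, 'b'), (2, 'b')]


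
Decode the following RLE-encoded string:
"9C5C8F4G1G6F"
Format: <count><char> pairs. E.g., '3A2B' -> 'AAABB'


Expanding each <count><char> pair:
  9C -> 'CCCCCCCCC'
  5C -> 'CCCCC'
  8F -> 'FFFFFFFF'
  4G -> 'GGGG'
  1G -> 'G'
  6F -> 'FFFFFF'

Decoded = CCCCCCCCCCCCCCFFFFFFFFGGGGGFFFFFF


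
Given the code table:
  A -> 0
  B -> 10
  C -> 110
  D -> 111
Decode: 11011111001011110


Decoding:
110 -> C
111 -> D
110 -> C
0 -> A
10 -> B
111 -> D
10 -> B


Result: CDCABDB


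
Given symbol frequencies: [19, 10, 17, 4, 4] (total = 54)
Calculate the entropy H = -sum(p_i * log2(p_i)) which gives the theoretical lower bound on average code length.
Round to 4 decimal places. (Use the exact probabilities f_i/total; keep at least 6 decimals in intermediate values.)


Per-symbol terms -p_i * log2(p_i) with p_i = f_i/54:
  p = 19/54 = 0.351852: log2(p) = -1.506960, -p*log2(p) = 0.530227
  p = 10/54 = 0.185185: log2(p) = -2.432959, -p*log2(p) = 0.450548
  p = 17/54 = 0.314815: log2(p) = -1.667425, -p*log2(p) = 0.524930
  p = 4/54 = 0.074074: log2(p) = -3.754888, -p*log2(p) = 0.278140
  p = 4/54 = 0.074074: log2(p) = -3.754888, -p*log2(p) = 0.278140
H = 0.530227 + 0.450548 + 0.524930 + 0.278140 + 0.278140 = 2.061985

H = 2.062 bits/symbol


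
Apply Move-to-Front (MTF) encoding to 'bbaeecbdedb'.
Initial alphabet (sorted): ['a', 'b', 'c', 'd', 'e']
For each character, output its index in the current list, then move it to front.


MTF encoding:
'b': index 1 in ['a', 'b', 'c', 'd', 'e'] -> ['b', 'a', 'c', 'd', 'e']
'b': index 0 in ['b', 'a', 'c', 'd', 'e'] -> ['b', 'a', 'c', 'd', 'e']
'a': index 1 in ['b', 'a', 'c', 'd', 'e'] -> ['a', 'b', 'c', 'd', 'e']
'e': index 4 in ['a', 'b', 'c', 'd', 'e'] -> ['e', 'a', 'b', 'c', 'd']
'e': index 0 in ['e', 'a', 'b', 'c', 'd'] -> ['e', 'a', 'b', 'c', 'd']
'c': index 3 in ['e', 'a', 'b', 'c', 'd'] -> ['c', 'e', 'a', 'b', 'd']
'b': index 3 in ['c', 'e', 'a', 'b', 'd'] -> ['b', 'c', 'e', 'a', 'd']
'd': index 4 in ['b', 'c', 'e', 'a', 'd'] -> ['d', 'b', 'c', 'e', 'a']
'e': index 3 in ['d', 'b', 'c', 'e', 'a'] -> ['e', 'd', 'b', 'c', 'a']
'd': index 1 in ['e', 'd', 'b', 'c', 'a'] -> ['d', 'e', 'b', 'c', 'a']
'b': index 2 in ['d', 'e', 'b', 'c', 'a'] -> ['b', 'd', 'e', 'c', 'a']


Output: [1, 0, 1, 4, 0, 3, 3, 4, 3, 1, 2]


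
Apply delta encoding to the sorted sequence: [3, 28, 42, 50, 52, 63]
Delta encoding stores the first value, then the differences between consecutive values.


First value: 3
Deltas:
  28 - 3 = 25
  42 - 28 = 14
  50 - 42 = 8
  52 - 50 = 2
  63 - 52 = 11


Delta encoded: [3, 25, 14, 8, 2, 11]


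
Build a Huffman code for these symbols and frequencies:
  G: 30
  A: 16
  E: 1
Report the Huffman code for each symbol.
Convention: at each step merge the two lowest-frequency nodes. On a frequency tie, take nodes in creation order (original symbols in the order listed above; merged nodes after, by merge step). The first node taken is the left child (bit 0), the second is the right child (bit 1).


Huffman tree construction:
Step 1: Merge E(1) + A(16) = 17
Step 2: Merge (E+A)(17) + G(30) = 47
Read each symbol's code off the tree from the root (left child = 0, right child = 1).

Codes:
  G: 1 (length 1)
  A: 01 (length 2)
  E: 00 (length 2)
Average code length: 64/47 = 1.3617 bits/symbol


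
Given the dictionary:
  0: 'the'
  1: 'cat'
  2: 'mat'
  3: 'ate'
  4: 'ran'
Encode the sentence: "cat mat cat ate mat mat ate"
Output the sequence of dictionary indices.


Look up each word in the dictionary:
  'cat' -> 1
  'mat' -> 2
  'cat' -> 1
  'ate' -> 3
  'mat' -> 2
  'mat' -> 2
  'ate' -> 3

Encoded: [1, 2, 1, 3, 2, 2, 3]


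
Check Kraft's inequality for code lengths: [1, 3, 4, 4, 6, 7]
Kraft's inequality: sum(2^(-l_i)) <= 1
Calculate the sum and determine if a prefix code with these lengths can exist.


Sum = 2^(-1) + 2^(-3) + 2^(-4) + 2^(-4) + 2^(-6) + 2^(-7)
    = 0.5 + 0.125 + 0.0625 + 0.0625 + 0.015625 + 0.0078125
    = 99/128 = 0.7734375
Since 0.7734375 <= 1, Kraft's inequality IS satisfied.
A prefix code with these lengths CAN exist.

Kraft sum = 0.7734375. Satisfied.


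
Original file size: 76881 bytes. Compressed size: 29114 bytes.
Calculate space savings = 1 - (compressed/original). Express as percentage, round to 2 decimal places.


ratio = compressed/original = 29114/76881 = 0.378689
savings = 1 - ratio = 1 - 0.378689 = 0.621311
as a percentage: 0.621311 * 100 = 62.13%

Space savings = 1 - 29114/76881 = 62.13%


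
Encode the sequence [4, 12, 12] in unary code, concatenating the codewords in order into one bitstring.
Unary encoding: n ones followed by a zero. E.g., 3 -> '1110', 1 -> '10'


Encode each number as n ones followed by a terminating 0:
  4 -> 11110 (5 bits)
  12 -> 1111111111110 (13 bits)
  12 -> 1111111111110 (13 bits)
Total length = 5 + 13 + 13 = 31 bits.

Unary([4, 12, 12]) = 1111011111111111101111111111110 (31 bits)


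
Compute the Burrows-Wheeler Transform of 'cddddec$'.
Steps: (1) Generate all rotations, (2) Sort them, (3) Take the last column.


Rotations (sorted):
  0: $cddddec -> last char: c
  1: c$cdddde -> last char: e
  2: cddddec$ -> last char: $
  3: ddddec$c -> last char: c
  4: dddec$cd -> last char: d
  5: ddec$cdd -> last char: d
  6: dec$cddd -> last char: d
  7: ec$cdddd -> last char: d


BWT = ce$cdddd


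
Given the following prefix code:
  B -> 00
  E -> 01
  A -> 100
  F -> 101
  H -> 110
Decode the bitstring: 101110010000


Decoding step by step:
Bits 101 -> F
Bits 110 -> H
Bits 01 -> E
Bits 00 -> B
Bits 00 -> B


Decoded message: FHEBB


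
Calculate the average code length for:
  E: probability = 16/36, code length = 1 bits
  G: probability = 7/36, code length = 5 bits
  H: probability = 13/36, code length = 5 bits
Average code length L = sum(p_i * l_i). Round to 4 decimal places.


Weighted contributions p_i * l_i:
  E: (16/36) * 1 = 16/36
  G: (7/36) * 5 = 35/36
  H: (13/36) * 5 = 65/36
Sum = (16 + 35 + 65)/36 = 116/36

L = 116/36 = 3.2222 bits/symbol


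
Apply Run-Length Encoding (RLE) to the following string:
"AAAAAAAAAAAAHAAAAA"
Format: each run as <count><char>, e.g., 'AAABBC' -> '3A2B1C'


Scanning runs left to right:
  i=0: run of 'A' x 12 -> '12A'
  i=12: run of 'H' x 1 -> '1H'
  i=13: run of 'A' x 5 -> '5A'

RLE = 12A1H5A


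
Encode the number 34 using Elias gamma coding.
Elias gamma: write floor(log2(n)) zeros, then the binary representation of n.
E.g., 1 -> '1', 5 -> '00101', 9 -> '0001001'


num_bits = floor(log2(34)) + 1 = 6
leading_zeros = num_bits - 1 = 5
binary(34) = 100010

Elias gamma(34) = '00000' + '100010' = 00000100010 (11 bits)


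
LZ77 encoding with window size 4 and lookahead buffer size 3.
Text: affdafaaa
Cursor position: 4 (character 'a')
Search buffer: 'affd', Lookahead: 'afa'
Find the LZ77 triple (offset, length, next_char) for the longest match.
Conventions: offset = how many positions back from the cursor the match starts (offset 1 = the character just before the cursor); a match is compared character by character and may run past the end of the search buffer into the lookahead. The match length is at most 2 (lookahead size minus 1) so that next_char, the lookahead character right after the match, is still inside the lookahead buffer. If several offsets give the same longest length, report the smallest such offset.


Try each offset into the search buffer:
  offset=1 (pos 3, char 'd'): match length 0
  offset=2 (pos 2, char 'f'): match length 0
  offset=3 (pos 1, char 'f'): match length 0
  offset=4 (pos 0, char 'a'): match length 2
Longest match has length 2 at offset 4.
next_char = character at position 4 + 2 = 6 -> 'a'

Best match: offset=4, length=2 (matching 'af' starting at position 0)
LZ77 triple: (4, 2, 'a')


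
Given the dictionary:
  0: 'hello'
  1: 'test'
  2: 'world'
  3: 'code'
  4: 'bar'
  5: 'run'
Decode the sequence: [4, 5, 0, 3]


Look up each index in the dictionary:
  4 -> 'bar'
  5 -> 'run'
  0 -> 'hello'
  3 -> 'code'

Decoded: "bar run hello code"


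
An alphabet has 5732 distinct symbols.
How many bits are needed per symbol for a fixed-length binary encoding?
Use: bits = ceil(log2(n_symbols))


log2(5732) = 12.4848
Bracket: 2^12 = 4096 < 5732 <= 2^13 = 8192
So ceil(log2(5732)) = 13

bits = ceil(log2(5732)) = ceil(12.4848) = 13 bits


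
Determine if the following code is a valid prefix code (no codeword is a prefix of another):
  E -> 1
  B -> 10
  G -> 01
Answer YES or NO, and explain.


Checking each pair (does one codeword prefix another?):
  E='1' vs B='10': prefix -- VIOLATION

NO -- this is NOT a valid prefix code. E (1) is a prefix of B (10).


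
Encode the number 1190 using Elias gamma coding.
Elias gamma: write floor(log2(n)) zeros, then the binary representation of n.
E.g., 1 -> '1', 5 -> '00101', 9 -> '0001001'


num_bits = floor(log2(1190)) + 1 = 11
leading_zeros = num_bits - 1 = 10
binary(1190) = 10010100110

Elias gamma(1190) = '0000000000' + '10010100110' = 000000000010010100110 (21 bits)


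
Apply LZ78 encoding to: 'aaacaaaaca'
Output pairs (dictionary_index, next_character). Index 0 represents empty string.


LZ78 encoding steps:
Dictionary: {0: ''}
Step 1: w='' (idx 0), next='a' -> output (0, 'a'), add 'a' as idx 1
Step 2: w='a' (idx 1), next='a' -> output (1, 'a'), add 'aa' as idx 2
Step 3: w='' (idx 0), next='c' -> output (0, 'c'), add 'c' as idx 3
Step 4: w='aa' (idx 2), next='a' -> output (2, 'a'), add 'aaa' as idx 4
Step 5: w='a' (idx 1), next='c' -> output (1, 'c'), add 'ac' as idx 5
Step 6: w='a' (idx 1), end of input -> output (1, '')


Encoded: [(0, 'a'), (1, 'a'), (0, 'c'), (2, 'a'), (1, 'c'), (1, '')]


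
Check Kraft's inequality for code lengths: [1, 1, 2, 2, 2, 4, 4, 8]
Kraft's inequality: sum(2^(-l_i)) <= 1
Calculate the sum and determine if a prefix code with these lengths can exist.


Sum = 2^(-1) + 2^(-1) + 2^(-2) + 2^(-2) + 2^(-2) + 2^(-4) + 2^(-4) + 2^(-8)
    = 0.5 + 0.5 + 0.25 + 0.25 + 0.25 + 0.0625 + 0.0625 + 0.00390625
    = 481/256 = 1.87890625
Since 1.87890625 > 1, Kraft's inequality is NOT satisfied.
A prefix code with these lengths CANNOT exist.

Kraft sum = 1.87890625. Not satisfied.


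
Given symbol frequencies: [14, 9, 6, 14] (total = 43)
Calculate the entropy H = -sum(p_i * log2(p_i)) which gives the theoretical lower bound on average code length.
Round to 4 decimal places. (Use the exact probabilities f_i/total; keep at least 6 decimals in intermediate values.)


Per-symbol terms -p_i * log2(p_i) with p_i = f_i/43:
  p = 14/43 = 0.325581: log2(p) = -1.618910, -p*log2(p) = 0.527087
  p = 9/43 = 0.209302: log2(p) = -2.256340, -p*log2(p) = 0.472257
  p = 6/43 = 0.139535: log2(p) = -2.841302, -p*log2(p) = 0.396461
  p = 14/43 = 0.325581: log2(p) = -1.618910, -p*log2(p) = 0.527087
H = 0.527087 + 0.472257 + 0.396461 + 0.527087 = 1.922892

H = 1.9229 bits/symbol


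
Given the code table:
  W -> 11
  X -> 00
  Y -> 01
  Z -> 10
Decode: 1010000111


Decoding:
10 -> Z
10 -> Z
00 -> X
01 -> Y
11 -> W


Result: ZZXYW


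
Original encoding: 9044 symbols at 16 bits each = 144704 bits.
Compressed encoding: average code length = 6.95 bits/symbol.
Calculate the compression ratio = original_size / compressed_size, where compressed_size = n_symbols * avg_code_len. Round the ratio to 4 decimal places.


original_size = n_symbols * orig_bits = 9044 * 16 = 144704 bits
compressed_size = n_symbols * avg_code_len = 9044 * 6.95 = 62855.8 bits
ratio = original_size / compressed_size = 144704 / 62855.8 = 2.3022

Compression ratio = 2.3022


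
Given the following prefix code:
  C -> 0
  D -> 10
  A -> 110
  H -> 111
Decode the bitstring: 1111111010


Decoding step by step:
Bits 111 -> H
Bits 111 -> H
Bits 10 -> D
Bits 10 -> D


Decoded message: HHDD


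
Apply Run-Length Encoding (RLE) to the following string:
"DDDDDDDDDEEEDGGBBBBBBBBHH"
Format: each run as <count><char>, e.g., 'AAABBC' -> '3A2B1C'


Scanning runs left to right:
  i=0: run of 'D' x 9 -> '9D'
  i=9: run of 'E' x 3 -> '3E'
  i=12: run of 'D' x 1 -> '1D'
  i=13: run of 'G' x 2 -> '2G'
  i=15: run of 'B' x 8 -> '8B'
  i=23: run of 'H' x 2 -> '2H'

RLE = 9D3E1D2G8B2H


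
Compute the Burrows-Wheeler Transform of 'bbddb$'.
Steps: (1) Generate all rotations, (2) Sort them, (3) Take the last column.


Rotations (sorted):
  0: $bbddb -> last char: b
  1: b$bbdd -> last char: d
  2: bbddb$ -> last char: $
  3: bddb$b -> last char: b
  4: db$bbd -> last char: d
  5: ddb$bb -> last char: b


BWT = bd$bdb


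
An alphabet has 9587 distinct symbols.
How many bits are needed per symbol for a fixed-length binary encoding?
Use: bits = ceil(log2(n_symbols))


log2(9587) = 13.2269
Bracket: 2^13 = 8192 < 9587 <= 2^14 = 16384
So ceil(log2(9587)) = 14

bits = ceil(log2(9587)) = ceil(13.2269) = 14 bits


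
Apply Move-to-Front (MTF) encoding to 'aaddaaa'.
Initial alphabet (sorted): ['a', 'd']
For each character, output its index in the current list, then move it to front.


MTF encoding:
'a': index 0 in ['a', 'd'] -> ['a', 'd']
'a': index 0 in ['a', 'd'] -> ['a', 'd']
'd': index 1 in ['a', 'd'] -> ['d', 'a']
'd': index 0 in ['d', 'a'] -> ['d', 'a']
'a': index 1 in ['d', 'a'] -> ['a', 'd']
'a': index 0 in ['a', 'd'] -> ['a', 'd']
'a': index 0 in ['a', 'd'] -> ['a', 'd']


Output: [0, 0, 1, 0, 1, 0, 0]


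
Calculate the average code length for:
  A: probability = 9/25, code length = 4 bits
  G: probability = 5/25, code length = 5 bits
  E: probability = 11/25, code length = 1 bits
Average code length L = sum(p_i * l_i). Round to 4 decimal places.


Weighted contributions p_i * l_i:
  A: (9/25) * 4 = 36/25
  G: (5/25) * 5 = 25/25
  E: (11/25) * 1 = 11/25
Sum = (36 + 25 + 11)/25 = 72/25

L = 72/25 = 2.8800 bits/symbol


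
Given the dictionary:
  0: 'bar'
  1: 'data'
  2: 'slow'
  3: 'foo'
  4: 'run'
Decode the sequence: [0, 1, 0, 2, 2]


Look up each index in the dictionary:
  0 -> 'bar'
  1 -> 'data'
  0 -> 'bar'
  2 -> 'slow'
  2 -> 'slow'

Decoded: "bar data bar slow slow"


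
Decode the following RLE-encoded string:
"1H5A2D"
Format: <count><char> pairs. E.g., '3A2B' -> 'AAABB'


Expanding each <count><char> pair:
  1H -> 'H'
  5A -> 'AAAAA'
  2D -> 'DD'

Decoded = HAAAAADD


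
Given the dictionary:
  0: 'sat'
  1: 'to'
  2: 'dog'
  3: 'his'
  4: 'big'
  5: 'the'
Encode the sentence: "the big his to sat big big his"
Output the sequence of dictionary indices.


Look up each word in the dictionary:
  'the' -> 5
  'big' -> 4
  'his' -> 3
  'to' -> 1
  'sat' -> 0
  'big' -> 4
  'big' -> 4
  'his' -> 3

Encoded: [5, 4, 3, 1, 0, 4, 4, 3]


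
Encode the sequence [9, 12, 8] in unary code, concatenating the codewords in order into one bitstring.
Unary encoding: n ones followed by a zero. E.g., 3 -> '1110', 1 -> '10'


Encode each number as n ones followed by a terminating 0:
  9 -> 1111111110 (10 bits)
  12 -> 1111111111110 (13 bits)
  8 -> 111111110 (9 bits)
Total length = 10 + 13 + 9 = 32 bits.

Unary([9, 12, 8]) = 11111111101111111111110111111110 (32 bits)


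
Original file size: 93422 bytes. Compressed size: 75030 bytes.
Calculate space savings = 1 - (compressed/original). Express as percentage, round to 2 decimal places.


ratio = compressed/original = 75030/93422 = 0.80313
savings = 1 - ratio = 1 - 0.80313 = 0.19687
as a percentage: 0.19687 * 100 = 19.69%

Space savings = 1 - 75030/93422 = 19.69%


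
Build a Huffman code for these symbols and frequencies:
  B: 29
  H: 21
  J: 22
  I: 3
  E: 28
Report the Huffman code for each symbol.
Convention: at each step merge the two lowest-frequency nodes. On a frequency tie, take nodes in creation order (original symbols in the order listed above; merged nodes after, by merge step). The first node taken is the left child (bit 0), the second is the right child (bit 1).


Huffman tree construction:
Step 1: Merge I(3) + H(21) = 24
Step 2: Merge J(22) + (I+H)(24) = 46
Step 3: Merge E(28) + B(29) = 57
Step 4: Merge (J+(I+H))(46) + (E+B)(57) = 103
Read each symbol's code off the tree from the root (left child = 0, right child = 1).

Codes:
  B: 11 (length 2)
  H: 011 (length 3)
  J: 00 (length 2)
  I: 010 (length 3)
  E: 10 (length 2)
Average code length: 230/103 = 2.2330 bits/symbol


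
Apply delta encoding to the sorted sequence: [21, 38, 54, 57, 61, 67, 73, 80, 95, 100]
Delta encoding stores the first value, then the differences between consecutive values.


First value: 21
Deltas:
  38 - 21 = 17
  54 - 38 = 16
  57 - 54 = 3
  61 - 57 = 4
  67 - 61 = 6
  73 - 67 = 6
  80 - 73 = 7
  95 - 80 = 15
  100 - 95 = 5


Delta encoded: [21, 17, 16, 3, 4, 6, 6, 7, 15, 5]


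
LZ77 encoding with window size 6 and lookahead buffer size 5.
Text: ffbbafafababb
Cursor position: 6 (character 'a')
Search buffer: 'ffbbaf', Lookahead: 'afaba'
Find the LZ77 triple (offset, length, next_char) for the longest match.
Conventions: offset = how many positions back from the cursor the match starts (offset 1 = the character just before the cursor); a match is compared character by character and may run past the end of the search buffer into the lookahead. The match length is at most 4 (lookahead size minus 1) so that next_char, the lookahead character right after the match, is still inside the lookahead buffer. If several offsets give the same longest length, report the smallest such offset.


Try each offset into the search buffer:
  offset=1 (pos 5, char 'f'): match length 0
  offset=2 (pos 4, char 'a'): match length 3
  offset=3 (pos 3, char 'b'): match length 0
  offset=4 (pos 2, char 'b'): match length 0
  offset=5 (pos 1, char 'f'): match length 0
  offset=6 (pos 0, char 'f'): match length 0
Longest match has length 3 at offset 2.
next_char = character at position 6 + 3 = 9 -> 'b'

Best match: offset=2, length=3 (matching 'afa' starting at position 4)
LZ77 triple: (2, 3, 'b')


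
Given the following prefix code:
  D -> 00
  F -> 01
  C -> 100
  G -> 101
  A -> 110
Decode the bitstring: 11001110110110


Decoding step by step:
Bits 110 -> A
Bits 01 -> F
Bits 110 -> A
Bits 110 -> A
Bits 110 -> A


Decoded message: AFAAA


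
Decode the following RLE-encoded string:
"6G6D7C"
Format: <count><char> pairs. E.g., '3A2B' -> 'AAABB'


Expanding each <count><char> pair:
  6G -> 'GGGGGG'
  6D -> 'DDDDDD'
  7C -> 'CCCCCCC'

Decoded = GGGGGGDDDDDDCCCCCCC


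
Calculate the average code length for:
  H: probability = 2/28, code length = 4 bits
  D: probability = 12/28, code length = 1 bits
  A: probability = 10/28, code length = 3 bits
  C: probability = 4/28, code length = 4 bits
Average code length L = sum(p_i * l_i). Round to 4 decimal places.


Weighted contributions p_i * l_i:
  H: (2/28) * 4 = 8/28
  D: (12/28) * 1 = 12/28
  A: (10/28) * 3 = 30/28
  C: (4/28) * 4 = 16/28
Sum = (8 + 12 + 30 + 16)/28 = 66/28

L = 66/28 = 2.3571 bits/symbol


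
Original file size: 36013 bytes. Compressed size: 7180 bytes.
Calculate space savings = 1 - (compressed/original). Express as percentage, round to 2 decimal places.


ratio = compressed/original = 7180/36013 = 0.199372
savings = 1 - ratio = 1 - 0.199372 = 0.800628
as a percentage: 0.800628 * 100 = 80.06%

Space savings = 1 - 7180/36013 = 80.06%


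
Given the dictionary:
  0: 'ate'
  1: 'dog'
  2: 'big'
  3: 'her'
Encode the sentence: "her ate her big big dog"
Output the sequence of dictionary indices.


Look up each word in the dictionary:
  'her' -> 3
  'ate' -> 0
  'her' -> 3
  'big' -> 2
  'big' -> 2
  'dog' -> 1

Encoded: [3, 0, 3, 2, 2, 1]


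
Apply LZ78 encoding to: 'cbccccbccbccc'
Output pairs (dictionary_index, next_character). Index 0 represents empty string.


LZ78 encoding steps:
Dictionary: {0: ''}
Step 1: w='' (idx 0), next='c' -> output (0, 'c'), add 'c' as idx 1
Step 2: w='' (idx 0), next='b' -> output (0, 'b'), add 'b' as idx 2
Step 3: w='c' (idx 1), next='c' -> output (1, 'c'), add 'cc' as idx 3
Step 4: w='cc' (idx 3), next='b' -> output (3, 'b'), add 'ccb' as idx 4
Step 5: w='ccb' (idx 4), next='c' -> output (4, 'c'), add 'ccbc' as idx 5
Step 6: w='cc' (idx 3), end of input -> output (3, '')


Encoded: [(0, 'c'), (0, 'b'), (1, 'c'), (3, 'b'), (4, 'c'), (3, '')]


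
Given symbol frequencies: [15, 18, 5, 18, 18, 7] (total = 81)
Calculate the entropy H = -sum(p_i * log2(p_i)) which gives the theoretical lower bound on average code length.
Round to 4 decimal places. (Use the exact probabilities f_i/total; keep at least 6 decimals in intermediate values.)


Per-symbol terms -p_i * log2(p_i) with p_i = f_i/81:
  p = 15/81 = 0.185185: log2(p) = -2.432959, -p*log2(p) = 0.450548
  p = 18/81 = 0.222222: log2(p) = -2.169925, -p*log2(p) = 0.482206
  p = 5/81 = 0.061728: log2(p) = -4.017922, -p*log2(p) = 0.248020
  p = 18/81 = 0.222222: log2(p) = -2.169925, -p*log2(p) = 0.482206
  p = 18/81 = 0.222222: log2(p) = -2.169925, -p*log2(p) = 0.482206
  p = 7/81 = 0.086420: log2(p) = -3.532495, -p*log2(p) = 0.305277
H = 0.450548 + 0.482206 + 0.248020 + 0.482206 + 0.482206 + 0.305277 = 2.450463

H = 2.4505 bits/symbol


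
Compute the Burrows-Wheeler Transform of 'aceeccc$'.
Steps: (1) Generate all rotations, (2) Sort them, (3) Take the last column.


Rotations (sorted):
  0: $aceeccc -> last char: c
  1: aceeccc$ -> last char: $
  2: c$aceecc -> last char: c
  3: cc$aceec -> last char: c
  4: ccc$acee -> last char: e
  5: ceeccc$a -> last char: a
  6: eccc$ace -> last char: e
  7: eeccc$ac -> last char: c


BWT = c$cceaec


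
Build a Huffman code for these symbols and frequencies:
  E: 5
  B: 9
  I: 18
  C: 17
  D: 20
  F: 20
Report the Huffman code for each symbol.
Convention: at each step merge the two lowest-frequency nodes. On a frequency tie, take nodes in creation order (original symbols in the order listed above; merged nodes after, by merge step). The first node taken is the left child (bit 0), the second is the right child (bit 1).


Huffman tree construction:
Step 1: Merge E(5) + B(9) = 14
Step 2: Merge (E+B)(14) + C(17) = 31
Step 3: Merge I(18) + D(20) = 38
Step 4: Merge F(20) + ((E+B)+C)(31) = 51
Step 5: Merge (I+D)(38) + (F+((E+B)+C))(51) = 89
Read each symbol's code off the tree from the root (left child = 0, right child = 1).

Codes:
  E: 1100 (length 4)
  B: 1101 (length 4)
  I: 00 (length 2)
  C: 111 (length 3)
  D: 01 (length 2)
  F: 10 (length 2)
Average code length: 223/89 = 2.5056 bits/symbol


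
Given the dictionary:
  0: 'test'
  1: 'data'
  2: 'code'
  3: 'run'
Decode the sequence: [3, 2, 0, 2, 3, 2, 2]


Look up each index in the dictionary:
  3 -> 'run'
  2 -> 'code'
  0 -> 'test'
  2 -> 'code'
  3 -> 'run'
  2 -> 'code'
  2 -> 'code'

Decoded: "run code test code run code code"


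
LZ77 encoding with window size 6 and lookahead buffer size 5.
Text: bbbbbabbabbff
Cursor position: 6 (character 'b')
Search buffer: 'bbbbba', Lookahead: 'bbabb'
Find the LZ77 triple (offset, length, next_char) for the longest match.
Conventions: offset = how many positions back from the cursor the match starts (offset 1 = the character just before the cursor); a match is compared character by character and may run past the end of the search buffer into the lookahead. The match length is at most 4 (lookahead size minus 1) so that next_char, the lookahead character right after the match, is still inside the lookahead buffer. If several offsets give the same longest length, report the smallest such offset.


Try each offset into the search buffer:
  offset=1 (pos 5, char 'a'): match length 0
  offset=2 (pos 4, char 'b'): match length 1
  offset=3 (pos 3, char 'b'): match length 4
  offset=4 (pos 2, char 'b'): match length 2
  offset=5 (pos 1, char 'b'): match length 2
  offset=6 (pos 0, char 'b'): match length 2
Longest match has length 4 at offset 3.
next_char = character at position 6 + 4 = 10 -> 'b'

Best match: offset=3, length=4 (matching 'bbab' starting at position 3)
LZ77 triple: (3, 4, 'b')


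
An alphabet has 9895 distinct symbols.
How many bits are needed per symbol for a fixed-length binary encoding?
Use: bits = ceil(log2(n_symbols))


log2(9895) = 13.2725
Bracket: 2^13 = 8192 < 9895 <= 2^14 = 16384
So ceil(log2(9895)) = 14

bits = ceil(log2(9895)) = ceil(13.2725) = 14 bits


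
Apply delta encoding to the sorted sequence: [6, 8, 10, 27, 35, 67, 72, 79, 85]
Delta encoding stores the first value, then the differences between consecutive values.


First value: 6
Deltas:
  8 - 6 = 2
  10 - 8 = 2
  27 - 10 = 17
  35 - 27 = 8
  67 - 35 = 32
  72 - 67 = 5
  79 - 72 = 7
  85 - 79 = 6


Delta encoded: [6, 2, 2, 17, 8, 32, 5, 7, 6]


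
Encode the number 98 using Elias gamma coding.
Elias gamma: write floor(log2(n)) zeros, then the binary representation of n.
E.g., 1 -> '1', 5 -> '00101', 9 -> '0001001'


num_bits = floor(log2(98)) + 1 = 7
leading_zeros = num_bits - 1 = 6
binary(98) = 1100010

Elias gamma(98) = '000000' + '1100010' = 0000001100010 (13 bits)


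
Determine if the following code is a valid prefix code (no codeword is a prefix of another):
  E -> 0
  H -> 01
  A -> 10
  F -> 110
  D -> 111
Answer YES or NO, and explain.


Checking each pair (does one codeword prefix another?):
  E='0' vs H='01': prefix -- VIOLATION

NO -- this is NOT a valid prefix code. E (0) is a prefix of H (01).


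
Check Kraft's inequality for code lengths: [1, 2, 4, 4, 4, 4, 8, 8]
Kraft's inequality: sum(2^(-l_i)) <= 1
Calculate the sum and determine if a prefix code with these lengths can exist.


Sum = 2^(-1) + 2^(-2) + 2^(-4) + 2^(-4) + 2^(-4) + 2^(-4) + 2^(-8) + 2^(-8)
    = 0.5 + 0.25 + 0.0625 + 0.0625 + 0.0625 + 0.0625 + 0.00390625 + 0.00390625
    = 258/256 = 1.0078125
Since 1.0078125 > 1, Kraft's inequality is NOT satisfied.
A prefix code with these lengths CANNOT exist.

Kraft sum = 1.0078125. Not satisfied.


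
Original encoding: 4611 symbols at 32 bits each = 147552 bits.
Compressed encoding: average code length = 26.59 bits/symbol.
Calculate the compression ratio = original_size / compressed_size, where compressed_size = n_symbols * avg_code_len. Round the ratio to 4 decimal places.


original_size = n_symbols * orig_bits = 4611 * 32 = 147552 bits
compressed_size = n_symbols * avg_code_len = 4611 * 26.59 = 122606.49 bits
ratio = original_size / compressed_size = 147552 / 122606.49 = 1.2035

Compression ratio = 1.2035


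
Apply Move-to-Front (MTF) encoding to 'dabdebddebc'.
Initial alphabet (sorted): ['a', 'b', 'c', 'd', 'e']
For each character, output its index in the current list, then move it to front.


MTF encoding:
'd': index 3 in ['a', 'b', 'c', 'd', 'e'] -> ['d', 'a', 'b', 'c', 'e']
'a': index 1 in ['d', 'a', 'b', 'c', 'e'] -> ['a', 'd', 'b', 'c', 'e']
'b': index 2 in ['a', 'd', 'b', 'c', 'e'] -> ['b', 'a', 'd', 'c', 'e']
'd': index 2 in ['b', 'a', 'd', 'c', 'e'] -> ['d', 'b', 'a', 'c', 'e']
'e': index 4 in ['d', 'b', 'a', 'c', 'e'] -> ['e', 'd', 'b', 'a', 'c']
'b': index 2 in ['e', 'd', 'b', 'a', 'c'] -> ['b', 'e', 'd', 'a', 'c']
'd': index 2 in ['b', 'e', 'd', 'a', 'c'] -> ['d', 'b', 'e', 'a', 'c']
'd': index 0 in ['d', 'b', 'e', 'a', 'c'] -> ['d', 'b', 'e', 'a', 'c']
'e': index 2 in ['d', 'b', 'e', 'a', 'c'] -> ['e', 'd', 'b', 'a', 'c']
'b': index 2 in ['e', 'd', 'b', 'a', 'c'] -> ['b', 'e', 'd', 'a', 'c']
'c': index 4 in ['b', 'e', 'd', 'a', 'c'] -> ['c', 'b', 'e', 'd', 'a']


Output: [3, 1, 2, 2, 4, 2, 2, 0, 2, 2, 4]


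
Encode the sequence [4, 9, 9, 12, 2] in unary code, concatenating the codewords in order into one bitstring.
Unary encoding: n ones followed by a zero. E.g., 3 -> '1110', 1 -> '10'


Encode each number as n ones followed by a terminating 0:
  4 -> 11110 (5 bits)
  9 -> 1111111110 (10 bits)
  9 -> 1111111110 (10 bits)
  12 -> 1111111111110 (13 bits)
  2 -> 110 (3 bits)
Total length = 5 + 10 + 10 + 13 + 3 = 41 bits.

Unary([4, 9, 9, 12, 2]) = 11110111111111011111111101111111111110110 (41 bits)


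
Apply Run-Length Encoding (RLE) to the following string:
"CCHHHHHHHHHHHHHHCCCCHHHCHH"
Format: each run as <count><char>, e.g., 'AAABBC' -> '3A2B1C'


Scanning runs left to right:
  i=0: run of 'C' x 2 -> '2C'
  i=2: run of 'H' x 14 -> '14H'
  i=16: run of 'C' x 4 -> '4C'
  i=20: run of 'H' x 3 -> '3H'
  i=23: run of 'C' x 1 -> '1C'
  i=24: run of 'H' x 2 -> '2H'

RLE = 2C14H4C3H1C2H


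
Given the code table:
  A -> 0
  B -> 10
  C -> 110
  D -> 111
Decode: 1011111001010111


Decoding:
10 -> B
111 -> D
110 -> C
0 -> A
10 -> B
10 -> B
111 -> D


Result: BDCABBD


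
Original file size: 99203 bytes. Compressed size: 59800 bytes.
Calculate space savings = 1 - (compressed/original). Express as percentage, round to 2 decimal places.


ratio = compressed/original = 59800/99203 = 0.602804
savings = 1 - ratio = 1 - 0.602804 = 0.397196
as a percentage: 0.397196 * 100 = 39.72%

Space savings = 1 - 59800/99203 = 39.72%


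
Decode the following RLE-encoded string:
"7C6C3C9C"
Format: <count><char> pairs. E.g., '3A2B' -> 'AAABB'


Expanding each <count><char> pair:
  7C -> 'CCCCCCC'
  6C -> 'CCCCCC'
  3C -> 'CCC'
  9C -> 'CCCCCCCCC'

Decoded = CCCCCCCCCCCCCCCCCCCCCCCCC


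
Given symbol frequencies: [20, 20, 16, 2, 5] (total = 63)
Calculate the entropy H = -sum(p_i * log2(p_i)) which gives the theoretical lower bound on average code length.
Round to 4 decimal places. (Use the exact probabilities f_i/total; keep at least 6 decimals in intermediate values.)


Per-symbol terms -p_i * log2(p_i) with p_i = f_i/63:
  p = 20/63 = 0.317460: log2(p) = -1.655352, -p*log2(p) = 0.525509
  p = 20/63 = 0.317460: log2(p) = -1.655352, -p*log2(p) = 0.525509
  p = 16/63 = 0.253968: log2(p) = -1.977280, -p*log2(p) = 0.502166
  p = 2/63 = 0.031746: log2(p) = -4.977280, -p*log2(p) = 0.158009
  p = 5/63 = 0.079365: log2(p) = -3.655352, -p*log2(p) = 0.290107
H = 0.525509 + 0.525509 + 0.502166 + 0.158009 + 0.290107 = 2.001300

H = 2.0013 bits/symbol


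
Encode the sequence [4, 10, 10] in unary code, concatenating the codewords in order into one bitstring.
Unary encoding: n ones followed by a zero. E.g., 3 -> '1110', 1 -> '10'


Encode each number as n ones followed by a terminating 0:
  4 -> 11110 (5 bits)
  10 -> 11111111110 (11 bits)
  10 -> 11111111110 (11 bits)
Total length = 5 + 11 + 11 = 27 bits.

Unary([4, 10, 10]) = 111101111111111011111111110 (27 bits)


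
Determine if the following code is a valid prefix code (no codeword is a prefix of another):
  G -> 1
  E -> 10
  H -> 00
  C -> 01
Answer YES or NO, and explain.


Checking each pair (does one codeword prefix another?):
  G='1' vs E='10': prefix -- VIOLATION

NO -- this is NOT a valid prefix code. G (1) is a prefix of E (10).


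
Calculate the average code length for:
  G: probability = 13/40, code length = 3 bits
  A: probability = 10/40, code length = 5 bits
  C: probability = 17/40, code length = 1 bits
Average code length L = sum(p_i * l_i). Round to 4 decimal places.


Weighted contributions p_i * l_i:
  G: (13/40) * 3 = 39/40
  A: (10/40) * 5 = 50/40
  C: (17/40) * 1 = 17/40
Sum = (39 + 50 + 17)/40 = 106/40

L = 106/40 = 2.6500 bits/symbol


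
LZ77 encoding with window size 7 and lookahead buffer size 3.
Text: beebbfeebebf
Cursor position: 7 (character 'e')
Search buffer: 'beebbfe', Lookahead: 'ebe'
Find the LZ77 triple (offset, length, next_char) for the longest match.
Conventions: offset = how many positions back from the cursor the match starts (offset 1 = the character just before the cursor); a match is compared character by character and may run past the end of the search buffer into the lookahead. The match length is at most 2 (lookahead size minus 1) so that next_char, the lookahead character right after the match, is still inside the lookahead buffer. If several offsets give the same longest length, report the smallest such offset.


Try each offset into the search buffer:
  offset=1 (pos 6, char 'e'): match length 1
  offset=2 (pos 5, char 'f'): match length 0
  offset=3 (pos 4, char 'b'): match length 0
  offset=4 (pos 3, char 'b'): match length 0
  offset=5 (pos 2, char 'e'): match length 2
  offset=6 (pos 1, char 'e'): match length 1
  offset=7 (pos 0, char 'b'): match length 0
Longest match has length 2 at offset 5.
next_char = character at position 7 + 2 = 9 -> 'e'

Best match: offset=5, length=2 (matching 'eb' starting at position 2)
LZ77 triple: (5, 2, 'e')


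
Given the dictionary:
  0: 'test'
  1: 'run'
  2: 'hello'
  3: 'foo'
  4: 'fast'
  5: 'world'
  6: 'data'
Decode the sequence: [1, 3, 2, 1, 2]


Look up each index in the dictionary:
  1 -> 'run'
  3 -> 'foo'
  2 -> 'hello'
  1 -> 'run'
  2 -> 'hello'

Decoded: "run foo hello run hello"


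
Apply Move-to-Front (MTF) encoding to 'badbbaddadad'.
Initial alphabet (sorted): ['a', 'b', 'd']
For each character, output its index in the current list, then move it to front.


MTF encoding:
'b': index 1 in ['a', 'b', 'd'] -> ['b', 'a', 'd']
'a': index 1 in ['b', 'a', 'd'] -> ['a', 'b', 'd']
'd': index 2 in ['a', 'b', 'd'] -> ['d', 'a', 'b']
'b': index 2 in ['d', 'a', 'b'] -> ['b', 'd', 'a']
'b': index 0 in ['b', 'd', 'a'] -> ['b', 'd', 'a']
'a': index 2 in ['b', 'd', 'a'] -> ['a', 'b', 'd']
'd': index 2 in ['a', 'b', 'd'] -> ['d', 'a', 'b']
'd': index 0 in ['d', 'a', 'b'] -> ['d', 'a', 'b']
'a': index 1 in ['d', 'a', 'b'] -> ['a', 'd', 'b']
'd': index 1 in ['a', 'd', 'b'] -> ['d', 'a', 'b']
'a': index 1 in ['d', 'a', 'b'] -> ['a', 'd', 'b']
'd': index 1 in ['a', 'd', 'b'] -> ['d', 'a', 'b']


Output: [1, 1, 2, 2, 0, 2, 2, 0, 1, 1, 1, 1]


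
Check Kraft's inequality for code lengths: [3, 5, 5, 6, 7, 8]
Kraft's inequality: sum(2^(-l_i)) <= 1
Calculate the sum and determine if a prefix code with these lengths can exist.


Sum = 2^(-3) + 2^(-5) + 2^(-5) + 2^(-6) + 2^(-7) + 2^(-8)
    = 0.125 + 0.03125 + 0.03125 + 0.015625 + 0.0078125 + 0.00390625
    = 55/256 = 0.21484375
Since 0.21484375 <= 1, Kraft's inequality IS satisfied.
A prefix code with these lengths CAN exist.

Kraft sum = 0.21484375. Satisfied.


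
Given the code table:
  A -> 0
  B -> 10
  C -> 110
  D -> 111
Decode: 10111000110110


Decoding:
10 -> B
111 -> D
0 -> A
0 -> A
0 -> A
110 -> C
110 -> C


Result: BDAAACC


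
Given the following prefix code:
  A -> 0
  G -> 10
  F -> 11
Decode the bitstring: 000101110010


Decoding step by step:
Bits 0 -> A
Bits 0 -> A
Bits 0 -> A
Bits 10 -> G
Bits 11 -> F
Bits 10 -> G
Bits 0 -> A
Bits 10 -> G


Decoded message: AAAGFGAG


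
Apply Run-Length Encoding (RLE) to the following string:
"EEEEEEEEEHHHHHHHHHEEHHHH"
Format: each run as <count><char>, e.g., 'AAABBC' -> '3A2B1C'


Scanning runs left to right:
  i=0: run of 'E' x 9 -> '9E'
  i=9: run of 'H' x 9 -> '9H'
  i=18: run of 'E' x 2 -> '2E'
  i=20: run of 'H' x 4 -> '4H'

RLE = 9E9H2E4H


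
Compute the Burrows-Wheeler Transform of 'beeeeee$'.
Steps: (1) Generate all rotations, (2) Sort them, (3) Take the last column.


Rotations (sorted):
  0: $beeeeee -> last char: e
  1: beeeeee$ -> last char: $
  2: e$beeeee -> last char: e
  3: ee$beeee -> last char: e
  4: eee$beee -> last char: e
  5: eeee$bee -> last char: e
  6: eeeee$be -> last char: e
  7: eeeeee$b -> last char: b


BWT = e$eeeeeb


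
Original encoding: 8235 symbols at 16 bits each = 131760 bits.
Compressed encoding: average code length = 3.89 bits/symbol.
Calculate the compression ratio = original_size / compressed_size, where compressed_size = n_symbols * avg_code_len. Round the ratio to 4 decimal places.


original_size = n_symbols * orig_bits = 8235 * 16 = 131760 bits
compressed_size = n_symbols * avg_code_len = 8235 * 3.89 = 32034.15 bits
ratio = original_size / compressed_size = 131760 / 32034.15 = 4.1131

Compression ratio = 4.1131


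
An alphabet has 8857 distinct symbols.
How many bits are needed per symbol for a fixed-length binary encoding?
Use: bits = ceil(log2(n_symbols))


log2(8857) = 13.1126
Bracket: 2^13 = 8192 < 8857 <= 2^14 = 16384
So ceil(log2(8857)) = 14

bits = ceil(log2(8857)) = ceil(13.1126) = 14 bits


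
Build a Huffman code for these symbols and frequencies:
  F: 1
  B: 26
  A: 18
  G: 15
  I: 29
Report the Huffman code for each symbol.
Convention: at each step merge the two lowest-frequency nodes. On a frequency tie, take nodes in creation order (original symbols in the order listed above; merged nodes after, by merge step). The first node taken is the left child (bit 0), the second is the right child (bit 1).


Huffman tree construction:
Step 1: Merge F(1) + G(15) = 16
Step 2: Merge (F+G)(16) + A(18) = 34
Step 3: Merge B(26) + I(29) = 55
Step 4: Merge ((F+G)+A)(34) + (B+I)(55) = 89
Read each symbol's code off the tree from the root (left child = 0, right child = 1).

Codes:
  F: 000 (length 3)
  B: 10 (length 2)
  A: 01 (length 2)
  G: 001 (length 3)
  I: 11 (length 2)
Average code length: 194/89 = 2.1798 bits/symbol


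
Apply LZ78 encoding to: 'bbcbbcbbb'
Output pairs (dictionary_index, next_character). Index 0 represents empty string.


LZ78 encoding steps:
Dictionary: {0: ''}
Step 1: w='' (idx 0), next='b' -> output (0, 'b'), add 'b' as idx 1
Step 2: w='b' (idx 1), next='c' -> output (1, 'c'), add 'bc' as idx 2
Step 3: w='b' (idx 1), next='b' -> output (1, 'b'), add 'bb' as idx 3
Step 4: w='' (idx 0), next='c' -> output (0, 'c'), add 'c' as idx 4
Step 5: w='bb' (idx 3), next='b' -> output (3, 'b'), add 'bbb' as idx 5


Encoded: [(0, 'b'), (1, 'c'), (1, 'b'), (0, 'c'), (3, 'b')]


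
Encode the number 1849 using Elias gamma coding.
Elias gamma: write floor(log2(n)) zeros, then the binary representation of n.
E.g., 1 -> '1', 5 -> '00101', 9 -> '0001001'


num_bits = floor(log2(1849)) + 1 = 11
leading_zeros = num_bits - 1 = 10
binary(1849) = 11100111001

Elias gamma(1849) = '0000000000' + '11100111001' = 000000000011100111001 (21 bits)


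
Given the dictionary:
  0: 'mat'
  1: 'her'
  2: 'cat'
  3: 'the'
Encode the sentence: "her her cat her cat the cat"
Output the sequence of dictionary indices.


Look up each word in the dictionary:
  'her' -> 1
  'her' -> 1
  'cat' -> 2
  'her' -> 1
  'cat' -> 2
  'the' -> 3
  'cat' -> 2

Encoded: [1, 1, 2, 1, 2, 3, 2]


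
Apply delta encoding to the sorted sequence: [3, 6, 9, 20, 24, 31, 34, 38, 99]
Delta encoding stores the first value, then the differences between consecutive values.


First value: 3
Deltas:
  6 - 3 = 3
  9 - 6 = 3
  20 - 9 = 11
  24 - 20 = 4
  31 - 24 = 7
  34 - 31 = 3
  38 - 34 = 4
  99 - 38 = 61


Delta encoded: [3, 3, 3, 11, 4, 7, 3, 4, 61]
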